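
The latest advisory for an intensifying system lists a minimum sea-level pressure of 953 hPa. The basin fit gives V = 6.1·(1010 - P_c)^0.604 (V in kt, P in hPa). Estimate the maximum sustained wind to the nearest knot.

70 kt

ΔP = 1010 − 953 = 57 hPa.
57^0.604 ≈ 11.496.
V ≈ 6.1 × 11.496 ≈ 70.1 kt.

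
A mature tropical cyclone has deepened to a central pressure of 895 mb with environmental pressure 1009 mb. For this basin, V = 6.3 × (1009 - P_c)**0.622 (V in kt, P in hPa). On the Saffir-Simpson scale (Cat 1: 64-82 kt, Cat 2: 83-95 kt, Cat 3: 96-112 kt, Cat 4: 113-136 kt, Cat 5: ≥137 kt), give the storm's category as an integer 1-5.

ΔP = 1009 − 895 = 114 mb.
V ≈ 6.3 × 114^0.622 = 6.3 × 19.03 ≈ 120 kt.
120 kt falls in the Category 4 band.

4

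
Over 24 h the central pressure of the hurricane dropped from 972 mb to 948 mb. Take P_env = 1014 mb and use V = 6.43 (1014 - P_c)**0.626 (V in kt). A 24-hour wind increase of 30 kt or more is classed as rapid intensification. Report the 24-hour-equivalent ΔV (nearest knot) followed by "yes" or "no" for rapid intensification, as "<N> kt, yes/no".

22 kt, no

V₁: ΔP = 42, V ≈ 6.43 × 42^0.626 ≈ 66.74 kt.
V₂: ΔP = 66, V ≈ 6.43 × 66^0.626 ≈ 88.56 kt.
ΔV over 24 h = 21.82 kt → 24 h equivalent = 21.82 × 24/24 ≈ 21.82 kt.
22 kt < 30 kt ⇒ not rapid intensification.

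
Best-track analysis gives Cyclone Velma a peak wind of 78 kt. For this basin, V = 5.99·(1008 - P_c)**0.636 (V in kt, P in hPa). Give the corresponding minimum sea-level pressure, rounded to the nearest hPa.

ΔP = (V / 5.99)^(1/0.636) = (78/5.99)^1.572.
78/5.99 = 13.022; 13.022^1.572 ≈ 56.57 hPa.
P_c = 1008 − 56.57 = 951.43 ≈ 951 hPa.

951 hPa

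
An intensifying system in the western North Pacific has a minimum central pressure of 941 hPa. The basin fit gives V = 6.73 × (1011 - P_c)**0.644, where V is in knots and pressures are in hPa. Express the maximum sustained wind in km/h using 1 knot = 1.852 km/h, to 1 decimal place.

ΔP = 1011 − 941 = 70 hPa.
V ≈ 6.73 × 70^0.644 = 6.73 × 15.426 ≈ 103.815 kt.
103.815 × 1.852 ≈ 192.26 km/h → 192.3 km/h.

192.3 km/h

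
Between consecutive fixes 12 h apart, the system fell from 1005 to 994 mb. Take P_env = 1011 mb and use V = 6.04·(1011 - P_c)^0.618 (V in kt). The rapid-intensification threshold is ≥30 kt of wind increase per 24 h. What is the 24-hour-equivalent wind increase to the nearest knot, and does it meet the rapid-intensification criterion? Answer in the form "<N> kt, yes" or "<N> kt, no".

33 kt, yes

V₁: ΔP = 6, V ≈ 6.04 × 6^0.618 ≈ 18.28 kt.
V₂: ΔP = 17, V ≈ 6.04 × 17^0.618 ≈ 34.79 kt.
ΔV over 12 h = 16.51 kt → 24 h equivalent = 16.51 × 24/12 ≈ 33.02 kt.
33 kt ≥ 30 kt ⇒ rapid intensification.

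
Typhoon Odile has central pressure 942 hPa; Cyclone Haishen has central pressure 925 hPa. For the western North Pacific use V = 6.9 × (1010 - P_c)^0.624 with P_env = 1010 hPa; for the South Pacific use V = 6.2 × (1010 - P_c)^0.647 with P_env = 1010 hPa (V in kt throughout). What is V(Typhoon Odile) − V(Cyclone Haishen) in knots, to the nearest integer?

Typhoon Odile: ΔP = 68; V ≈ 6.9 × 68^0.624 ≈ 96.01 kt.
Cyclone Haishen: ΔP = 85; V ≈ 6.2 × 85^0.647 ≈ 109.83 kt.
Difference ≈ 96.01 − 109.83 = -13.82 → -14 kt.

-14 kt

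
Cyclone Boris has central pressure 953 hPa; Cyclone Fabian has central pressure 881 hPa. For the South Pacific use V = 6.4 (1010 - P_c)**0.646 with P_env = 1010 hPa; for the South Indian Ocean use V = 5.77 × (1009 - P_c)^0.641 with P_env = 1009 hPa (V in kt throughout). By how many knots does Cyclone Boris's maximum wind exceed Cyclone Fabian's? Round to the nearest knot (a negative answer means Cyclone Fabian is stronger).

-42 kt

Cyclone Boris: ΔP = 57; V ≈ 6.4 × 57^0.646 ≈ 87.19 kt.
Cyclone Fabian: ΔP = 128; V ≈ 5.77 × 128^0.641 ≈ 129.39 kt.
Difference ≈ 87.19 − 129.39 = -42.20 → -42 kt.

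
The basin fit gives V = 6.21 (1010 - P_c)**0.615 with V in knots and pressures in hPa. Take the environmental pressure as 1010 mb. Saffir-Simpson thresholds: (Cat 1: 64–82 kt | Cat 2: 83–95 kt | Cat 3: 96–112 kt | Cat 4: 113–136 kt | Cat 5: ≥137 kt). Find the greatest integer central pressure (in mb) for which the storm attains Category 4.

Category 4 begins at V = 113 kt.
Required ΔP = (113/6.21)^(1/0.615) = 18.196^1.626 ≈ 111.88 mb.
P_c ≤ 1010 − 111.88 = 898.12, so the highest integer P_c is 898 mb.

898 mb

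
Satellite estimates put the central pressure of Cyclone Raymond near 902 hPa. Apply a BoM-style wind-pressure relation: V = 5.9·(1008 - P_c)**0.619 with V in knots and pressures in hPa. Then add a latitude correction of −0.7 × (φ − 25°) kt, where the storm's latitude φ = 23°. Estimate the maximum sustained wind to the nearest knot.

107 kt

ΔP = 1008 − 902 = 106 hPa.
106^0.619 ≈ 17.933.
V ≈ 5.9 × 17.933 ≈ 105.8 kt.
Latitude correction: −0.7 × (23 − 25) = 1.4 kt.
Corrected V ≈ 107.2 kt → 107 kt.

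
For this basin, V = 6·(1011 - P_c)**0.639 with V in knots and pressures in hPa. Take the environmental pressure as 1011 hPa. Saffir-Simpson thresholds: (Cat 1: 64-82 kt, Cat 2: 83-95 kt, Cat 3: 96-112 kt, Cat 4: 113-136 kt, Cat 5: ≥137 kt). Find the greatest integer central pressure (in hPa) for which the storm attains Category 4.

Category 4 begins at V = 113 kt.
Required ΔP = (113/6)^(1/0.639) = 18.833^1.565 ≈ 98.90 hPa.
P_c ≤ 1011 − 98.90 = 912.10, so the highest integer P_c is 912 hPa.

912 hPa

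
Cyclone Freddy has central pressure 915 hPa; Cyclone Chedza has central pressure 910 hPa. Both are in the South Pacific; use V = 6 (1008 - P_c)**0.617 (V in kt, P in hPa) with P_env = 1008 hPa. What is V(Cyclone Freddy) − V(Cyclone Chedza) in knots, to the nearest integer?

Cyclone Freddy: ΔP = 93; V ≈ 6 × 93^0.617 ≈ 98.33 kt.
Cyclone Chedza: ΔP = 98; V ≈ 6 × 98^0.617 ≈ 101.56 kt.
Difference ≈ 98.33 − 101.56 = -3.23 → -3 kt.

-3 kt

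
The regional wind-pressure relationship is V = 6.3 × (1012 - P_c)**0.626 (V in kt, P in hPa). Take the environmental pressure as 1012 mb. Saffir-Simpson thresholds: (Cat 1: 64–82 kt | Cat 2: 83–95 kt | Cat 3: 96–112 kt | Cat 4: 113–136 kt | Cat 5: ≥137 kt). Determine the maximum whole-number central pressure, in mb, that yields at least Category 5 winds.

875 mb

Category 5 begins at V = 137 kt.
Required ΔP = (137/6.3)^(1/0.626) = 21.746^1.597 ≈ 136.90 mb.
P_c ≤ 1012 − 136.90 = 875.10, so the highest integer P_c is 875 mb.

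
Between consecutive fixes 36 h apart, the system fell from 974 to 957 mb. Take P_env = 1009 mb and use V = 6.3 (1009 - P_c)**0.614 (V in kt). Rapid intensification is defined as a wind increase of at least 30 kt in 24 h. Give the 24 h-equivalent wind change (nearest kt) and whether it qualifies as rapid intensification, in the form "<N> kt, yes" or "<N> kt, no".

V₁: ΔP = 35, V ≈ 6.3 × 35^0.614 ≈ 55.90 kt.
V₂: ΔP = 52, V ≈ 6.3 × 52^0.614 ≈ 71.28 kt.
ΔV over 36 h = 15.38 kt → 24 h equivalent = 15.38 × 24/36 ≈ 10.25 kt.
10 kt < 30 kt ⇒ not rapid intensification.

10 kt, no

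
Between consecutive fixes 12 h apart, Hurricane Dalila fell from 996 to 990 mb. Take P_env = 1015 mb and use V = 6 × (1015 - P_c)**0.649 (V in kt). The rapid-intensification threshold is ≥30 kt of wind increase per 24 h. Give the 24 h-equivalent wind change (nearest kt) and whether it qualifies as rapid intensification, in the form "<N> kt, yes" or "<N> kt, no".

16 kt, no

V₁: ΔP = 19, V ≈ 6 × 19^0.649 ≈ 40.56 kt.
V₂: ΔP = 25, V ≈ 6 × 25^0.649 ≈ 48.46 kt.
ΔV over 12 h = 7.90 kt → 24 h equivalent = 7.90 × 24/12 ≈ 15.80 kt.
16 kt < 30 kt ⇒ not rapid intensification.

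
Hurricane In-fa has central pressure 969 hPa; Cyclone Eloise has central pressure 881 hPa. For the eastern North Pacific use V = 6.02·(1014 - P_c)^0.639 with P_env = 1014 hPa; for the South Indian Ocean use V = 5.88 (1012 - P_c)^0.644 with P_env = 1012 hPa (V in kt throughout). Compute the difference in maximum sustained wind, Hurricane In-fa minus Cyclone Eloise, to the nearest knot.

Hurricane In-fa: ΔP = 45; V ≈ 6.02 × 45^0.639 ≈ 68.55 kt.
Cyclone Eloise: ΔP = 131; V ≈ 5.88 × 131^0.644 ≈ 135.80 kt.
Difference ≈ 68.55 − 135.80 = -67.25 → -67 kt.

-67 kt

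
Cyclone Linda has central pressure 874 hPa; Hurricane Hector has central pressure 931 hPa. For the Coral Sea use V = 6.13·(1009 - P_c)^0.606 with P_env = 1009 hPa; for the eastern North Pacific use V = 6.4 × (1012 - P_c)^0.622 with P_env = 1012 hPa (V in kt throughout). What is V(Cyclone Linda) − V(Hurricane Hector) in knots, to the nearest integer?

Cyclone Linda: ΔP = 135; V ≈ 6.13 × 135^0.606 ≈ 119.80 kt.
Hurricane Hector: ΔP = 81; V ≈ 6.4 × 81^0.622 ≈ 98.46 kt.
Difference ≈ 119.80 − 98.46 = 21.34 → 21 kt.

21 kt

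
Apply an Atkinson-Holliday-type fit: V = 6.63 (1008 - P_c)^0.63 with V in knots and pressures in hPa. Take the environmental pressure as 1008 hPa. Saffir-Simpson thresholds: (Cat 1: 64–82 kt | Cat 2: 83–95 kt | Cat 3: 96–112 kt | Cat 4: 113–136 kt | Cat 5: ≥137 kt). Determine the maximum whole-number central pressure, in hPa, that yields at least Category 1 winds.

Category 1 begins at V = 64 kt.
Required ΔP = (64/6.63)^(1/0.63) = 9.653^1.587 ≈ 36.56 hPa.
P_c ≤ 1008 − 36.56 = 971.44, so the highest integer P_c is 971 hPa.

971 hPa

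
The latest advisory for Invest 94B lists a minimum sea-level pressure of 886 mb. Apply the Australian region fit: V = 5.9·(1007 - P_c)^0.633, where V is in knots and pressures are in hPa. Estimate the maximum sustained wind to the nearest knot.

123 kt

ΔP = 1007 − 886 = 121 mb.
121^0.633 ≈ 20.816.
V ≈ 5.9 × 20.816 ≈ 122.8 kt.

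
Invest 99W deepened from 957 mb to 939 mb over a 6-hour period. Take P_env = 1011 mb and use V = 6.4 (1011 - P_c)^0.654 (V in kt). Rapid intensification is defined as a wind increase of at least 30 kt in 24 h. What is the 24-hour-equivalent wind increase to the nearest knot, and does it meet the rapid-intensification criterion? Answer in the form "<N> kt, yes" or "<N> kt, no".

V₁: ΔP = 54, V ≈ 6.4 × 54^0.654 ≈ 86.93 kt.
V₂: ΔP = 72, V ≈ 6.4 × 72^0.654 ≈ 104.92 kt.
ΔV over 6 h = 17.99 kt → 24 h equivalent = 17.99 × 24/6 ≈ 71.96 kt.
72 kt ≥ 30 kt ⇒ rapid intensification.

72 kt, yes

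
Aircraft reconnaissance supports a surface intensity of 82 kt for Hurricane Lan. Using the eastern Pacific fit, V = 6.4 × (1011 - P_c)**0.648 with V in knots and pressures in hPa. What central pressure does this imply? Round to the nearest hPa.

ΔP = (V / 6.4)^(1/0.648) = (82/6.4)^1.543.
82/6.4 = 12.812; 12.812^1.543 ≈ 51.20 hPa.
P_c = 1011 − 51.20 = 959.80 ≈ 960 hPa.

960 hPa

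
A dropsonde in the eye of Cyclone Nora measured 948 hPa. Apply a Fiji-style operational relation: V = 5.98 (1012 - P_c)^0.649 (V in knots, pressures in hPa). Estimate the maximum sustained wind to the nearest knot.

89 kt

ΔP = 1012 − 948 = 64 hPa.
64^0.649 ≈ 14.867.
V ≈ 5.98 × 14.867 ≈ 88.9 kt.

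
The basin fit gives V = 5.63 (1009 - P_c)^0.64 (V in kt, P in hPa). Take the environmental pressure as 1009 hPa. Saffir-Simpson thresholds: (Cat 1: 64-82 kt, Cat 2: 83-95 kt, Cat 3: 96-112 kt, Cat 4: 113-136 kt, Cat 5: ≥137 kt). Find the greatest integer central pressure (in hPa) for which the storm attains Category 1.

964 hPa

Category 1 begins at V = 64 kt.
Required ΔP = (64/5.63)^(1/0.64) = 11.368^1.562 ≈ 44.62 hPa.
P_c ≤ 1009 − 44.62 = 964.38, so the highest integer P_c is 964 hPa.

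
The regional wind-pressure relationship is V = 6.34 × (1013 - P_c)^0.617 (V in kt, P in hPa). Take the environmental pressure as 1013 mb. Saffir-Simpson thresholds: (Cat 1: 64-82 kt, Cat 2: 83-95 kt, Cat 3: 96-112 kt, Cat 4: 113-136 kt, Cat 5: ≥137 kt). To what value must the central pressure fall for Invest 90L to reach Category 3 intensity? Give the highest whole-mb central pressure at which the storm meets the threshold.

931 mb

Category 3 begins at V = 96 kt.
Required ΔP = (96/6.34)^(1/0.617) = 15.142^1.621 ≈ 81.80 mb.
P_c ≤ 1013 − 81.80 = 931.20, so the highest integer P_c is 931 mb.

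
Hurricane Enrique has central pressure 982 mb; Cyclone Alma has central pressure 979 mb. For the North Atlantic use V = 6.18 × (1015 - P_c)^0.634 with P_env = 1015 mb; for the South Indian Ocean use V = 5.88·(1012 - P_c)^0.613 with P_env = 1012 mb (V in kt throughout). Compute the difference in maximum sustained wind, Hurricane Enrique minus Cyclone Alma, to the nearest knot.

7 kt

Hurricane Enrique: ΔP = 33; V ≈ 6.18 × 33^0.634 ≈ 56.72 kt.
Cyclone Alma: ΔP = 33; V ≈ 5.88 × 33^0.613 ≈ 50.14 kt.
Difference ≈ 56.72 − 50.14 = 6.58 → 7 kt.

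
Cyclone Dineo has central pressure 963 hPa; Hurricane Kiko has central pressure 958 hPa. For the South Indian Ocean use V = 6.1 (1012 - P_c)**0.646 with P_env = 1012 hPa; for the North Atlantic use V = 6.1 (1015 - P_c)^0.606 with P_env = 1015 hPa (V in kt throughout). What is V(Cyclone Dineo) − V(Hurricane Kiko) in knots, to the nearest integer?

5 kt

Cyclone Dineo: ΔP = 49; V ≈ 6.1 × 49^0.646 ≈ 75.37 kt.
Hurricane Kiko: ΔP = 57; V ≈ 6.1 × 57^0.606 ≈ 70.70 kt.
Difference ≈ 75.37 − 70.70 = 4.67 → 5 kt.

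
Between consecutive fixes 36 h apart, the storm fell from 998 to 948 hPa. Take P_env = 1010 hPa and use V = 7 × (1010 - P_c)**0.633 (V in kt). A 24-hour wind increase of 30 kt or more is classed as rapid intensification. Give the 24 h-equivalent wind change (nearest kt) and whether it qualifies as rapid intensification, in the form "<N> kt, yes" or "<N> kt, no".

V₁: ΔP = 12, V ≈ 7 × 12^0.633 ≈ 33.75 kt.
V₂: ΔP = 62, V ≈ 7 × 62^0.633 ≈ 95.43 kt.
ΔV over 36 h = 61.68 kt → 24 h equivalent = 61.68 × 24/36 ≈ 41.12 kt.
41 kt ≥ 30 kt ⇒ rapid intensification.

41 kt, yes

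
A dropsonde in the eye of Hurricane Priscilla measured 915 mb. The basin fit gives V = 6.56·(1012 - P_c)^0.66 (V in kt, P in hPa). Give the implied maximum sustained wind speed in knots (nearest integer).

ΔP = 1012 − 915 = 97 mb.
97^0.66 ≈ 20.477.
V ≈ 6.56 × 20.477 ≈ 134.3 kt.

134 kt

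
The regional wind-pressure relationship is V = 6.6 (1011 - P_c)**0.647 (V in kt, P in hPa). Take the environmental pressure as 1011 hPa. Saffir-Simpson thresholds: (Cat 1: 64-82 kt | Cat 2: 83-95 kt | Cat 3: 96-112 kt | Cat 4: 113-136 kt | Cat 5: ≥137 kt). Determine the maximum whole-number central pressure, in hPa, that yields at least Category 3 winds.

Category 3 begins at V = 96 kt.
Required ΔP = (96/6.6)^(1/0.647) = 14.545^1.546 ≈ 62.68 hPa.
P_c ≤ 1011 − 62.68 = 948.32, so the highest integer P_c is 948 hPa.

948 hPa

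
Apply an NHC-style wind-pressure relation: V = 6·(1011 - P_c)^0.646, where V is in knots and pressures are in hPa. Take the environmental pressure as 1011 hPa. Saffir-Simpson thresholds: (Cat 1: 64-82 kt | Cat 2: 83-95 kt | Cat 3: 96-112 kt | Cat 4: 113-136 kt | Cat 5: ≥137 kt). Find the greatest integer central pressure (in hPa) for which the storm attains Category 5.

Category 5 begins at V = 137 kt.
Required ΔP = (137/6)^(1/0.646) = 22.833^1.548 ≈ 126.78 hPa.
P_c ≤ 1011 − 126.78 = 884.22, so the highest integer P_c is 884 hPa.

884 hPa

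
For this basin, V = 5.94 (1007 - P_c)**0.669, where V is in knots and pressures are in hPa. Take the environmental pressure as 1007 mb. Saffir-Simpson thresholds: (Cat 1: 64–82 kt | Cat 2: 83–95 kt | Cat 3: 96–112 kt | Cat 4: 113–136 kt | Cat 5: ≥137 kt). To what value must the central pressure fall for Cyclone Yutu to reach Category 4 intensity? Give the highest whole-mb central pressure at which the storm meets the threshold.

Category 4 begins at V = 113 kt.
Required ΔP = (113/5.94)^(1/0.669) = 19.024^1.495 ≈ 81.70 mb.
P_c ≤ 1007 − 81.70 = 925.30, so the highest integer P_c is 925 mb.

925 mb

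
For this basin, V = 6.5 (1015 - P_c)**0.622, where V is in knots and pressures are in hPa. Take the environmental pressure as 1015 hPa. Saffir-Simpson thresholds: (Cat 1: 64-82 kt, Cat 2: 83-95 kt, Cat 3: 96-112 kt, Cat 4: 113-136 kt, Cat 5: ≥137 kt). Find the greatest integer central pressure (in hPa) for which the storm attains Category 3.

939 hPa

Category 3 begins at V = 96 kt.
Required ΔP = (96/6.5)^(1/0.622) = 14.769^1.608 ≈ 75.86 hPa.
P_c ≤ 1015 − 75.86 = 939.14, so the highest integer P_c is 939 hPa.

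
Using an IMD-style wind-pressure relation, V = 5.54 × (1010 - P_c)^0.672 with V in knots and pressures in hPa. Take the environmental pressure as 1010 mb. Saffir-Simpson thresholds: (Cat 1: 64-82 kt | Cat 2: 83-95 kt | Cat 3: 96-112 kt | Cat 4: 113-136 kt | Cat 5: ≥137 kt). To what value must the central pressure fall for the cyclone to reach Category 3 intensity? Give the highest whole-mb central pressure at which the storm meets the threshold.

Category 3 begins at V = 96 kt.
Required ΔP = (96/5.54)^(1/0.672) = 17.329^1.488 ≈ 69.73 mb.
P_c ≤ 1010 − 69.73 = 940.27, so the highest integer P_c is 940 mb.

940 mb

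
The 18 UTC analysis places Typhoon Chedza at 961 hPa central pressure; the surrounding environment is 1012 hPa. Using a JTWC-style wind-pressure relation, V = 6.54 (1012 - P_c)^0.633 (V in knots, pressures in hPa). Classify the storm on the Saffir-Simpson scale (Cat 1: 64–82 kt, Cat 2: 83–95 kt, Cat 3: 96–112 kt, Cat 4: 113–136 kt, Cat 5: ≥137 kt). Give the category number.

1

ΔP = 1012 − 961 = 51 hPa.
V ≈ 6.54 × 51^0.633 = 6.54 × 12.05 ≈ 79 kt.
79 kt falls in the Category 1 band.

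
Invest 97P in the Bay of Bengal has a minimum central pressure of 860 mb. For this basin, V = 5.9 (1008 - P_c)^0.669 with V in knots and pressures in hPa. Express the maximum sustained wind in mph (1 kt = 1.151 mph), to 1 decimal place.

ΔP = 1008 − 860 = 148 mb.
V ≈ 5.9 × 148^0.669 = 5.9 × 28.308 ≈ 167.016 kt.
167.016 × 1.151 ≈ 192.23 mph → 192.2 mph.

192.2 mph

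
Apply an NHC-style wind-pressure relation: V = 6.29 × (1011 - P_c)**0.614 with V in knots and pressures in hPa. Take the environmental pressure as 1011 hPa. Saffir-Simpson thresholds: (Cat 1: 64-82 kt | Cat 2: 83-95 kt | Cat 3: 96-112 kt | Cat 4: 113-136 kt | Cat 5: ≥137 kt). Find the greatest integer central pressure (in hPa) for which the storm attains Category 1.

967 hPa

Category 1 begins at V = 64 kt.
Required ΔP = (64/6.29)^(1/0.614) = 10.175^1.629 ≈ 43.74 hPa.
P_c ≤ 1011 − 43.74 = 967.26, so the highest integer P_c is 967 hPa.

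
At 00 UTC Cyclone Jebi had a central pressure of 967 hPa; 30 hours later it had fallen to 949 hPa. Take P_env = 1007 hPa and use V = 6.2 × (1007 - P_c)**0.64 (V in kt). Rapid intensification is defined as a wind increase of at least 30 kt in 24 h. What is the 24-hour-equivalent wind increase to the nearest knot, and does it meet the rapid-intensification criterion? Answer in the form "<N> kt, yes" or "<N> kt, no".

14 kt, no

V₁: ΔP = 40, V ≈ 6.2 × 40^0.64 ≈ 65.72 kt.
V₂: ΔP = 58, V ≈ 6.2 × 58^0.64 ≈ 83.37 kt.
ΔV over 30 h = 17.65 kt → 24 h equivalent = 17.65 × 24/30 ≈ 14.12 kt.
14 kt < 30 kt ⇒ not rapid intensification.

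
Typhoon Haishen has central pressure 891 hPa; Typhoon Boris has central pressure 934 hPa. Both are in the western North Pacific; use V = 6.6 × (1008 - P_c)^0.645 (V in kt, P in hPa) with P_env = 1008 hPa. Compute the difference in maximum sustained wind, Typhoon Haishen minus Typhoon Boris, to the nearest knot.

Typhoon Haishen: ΔP = 117; V ≈ 6.6 × 117^0.645 ≈ 142.40 kt.
Typhoon Boris: ΔP = 74; V ≈ 6.6 × 74^0.645 ≈ 105.97 kt.
Difference ≈ 142.40 − 105.97 = 36.43 → 36 kt.

36 kt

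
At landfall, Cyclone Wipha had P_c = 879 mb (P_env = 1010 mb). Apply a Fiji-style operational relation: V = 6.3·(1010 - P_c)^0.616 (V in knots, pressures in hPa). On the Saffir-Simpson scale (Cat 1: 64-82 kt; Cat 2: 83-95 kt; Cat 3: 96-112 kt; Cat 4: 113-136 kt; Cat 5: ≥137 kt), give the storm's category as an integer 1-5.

ΔP = 1010 − 879 = 131 mb.
V ≈ 6.3 × 131^0.616 = 6.3 × 20.15 ≈ 127 kt.
127 kt falls in the Category 4 band.

4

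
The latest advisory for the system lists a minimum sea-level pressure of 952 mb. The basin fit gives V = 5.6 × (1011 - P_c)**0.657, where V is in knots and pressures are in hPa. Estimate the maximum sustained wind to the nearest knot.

ΔP = 1011 − 952 = 59 mb.
59^0.657 ≈ 14.570.
V ≈ 5.6 × 14.570 ≈ 81.6 kt.

82 kt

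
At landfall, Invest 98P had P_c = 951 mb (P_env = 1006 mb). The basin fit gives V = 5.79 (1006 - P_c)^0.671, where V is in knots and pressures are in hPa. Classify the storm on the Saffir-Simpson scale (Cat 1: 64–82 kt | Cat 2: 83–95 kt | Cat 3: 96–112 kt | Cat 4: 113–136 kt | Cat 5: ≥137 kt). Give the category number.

2

ΔP = 1006 − 951 = 55 mb.
V ≈ 5.79 × 55^0.671 = 5.79 × 14.72 ≈ 85 kt.
85 kt falls in the Category 2 band.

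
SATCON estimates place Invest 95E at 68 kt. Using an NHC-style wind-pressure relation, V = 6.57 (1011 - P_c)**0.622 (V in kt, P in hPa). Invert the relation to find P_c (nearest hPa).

968 hPa

ΔP = (V / 6.57)^(1/0.622) = (68/6.57)^1.608.
68/6.57 = 10.350; 10.350^1.608 ≈ 42.83 hPa.
P_c = 1011 − 42.83 = 968.17 ≈ 968 hPa.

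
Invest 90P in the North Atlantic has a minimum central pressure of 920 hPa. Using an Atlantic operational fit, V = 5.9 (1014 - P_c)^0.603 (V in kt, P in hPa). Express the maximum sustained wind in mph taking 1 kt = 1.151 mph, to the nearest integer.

105 mph

ΔP = 1014 − 920 = 94 hPa.
V ≈ 5.9 × 94^0.603 = 5.9 × 15.481 ≈ 91.337 kt.
91.337 × 1.151 ≈ 105.13 mph → 105 mph.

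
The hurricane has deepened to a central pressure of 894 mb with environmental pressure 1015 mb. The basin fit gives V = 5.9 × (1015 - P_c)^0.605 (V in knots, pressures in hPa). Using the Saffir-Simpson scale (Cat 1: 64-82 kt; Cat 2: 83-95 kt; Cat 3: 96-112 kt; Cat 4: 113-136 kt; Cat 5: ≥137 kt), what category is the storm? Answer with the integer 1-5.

3

ΔP = 1015 − 894 = 121 mb.
V ≈ 5.9 × 121^0.605 = 5.9 × 18.20 ≈ 107 kt.
107 kt falls in the Category 3 band.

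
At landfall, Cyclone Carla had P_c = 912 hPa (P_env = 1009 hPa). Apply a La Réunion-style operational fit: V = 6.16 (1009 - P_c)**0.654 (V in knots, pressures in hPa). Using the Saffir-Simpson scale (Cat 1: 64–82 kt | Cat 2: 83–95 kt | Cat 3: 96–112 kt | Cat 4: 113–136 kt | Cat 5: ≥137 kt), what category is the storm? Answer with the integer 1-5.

ΔP = 1009 − 912 = 97 hPa.
V ≈ 6.16 × 97^0.654 = 6.16 × 19.92 ≈ 123 kt.
123 kt falls in the Category 4 band.

4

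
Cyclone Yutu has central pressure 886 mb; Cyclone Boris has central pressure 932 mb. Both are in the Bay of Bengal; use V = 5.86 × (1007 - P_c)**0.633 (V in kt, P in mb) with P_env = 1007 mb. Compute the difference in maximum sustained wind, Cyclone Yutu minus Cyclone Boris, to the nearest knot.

Cyclone Yutu: ΔP = 121; V ≈ 5.86 × 121^0.633 ≈ 121.98 kt.
Cyclone Boris: ΔP = 75; V ≈ 5.86 × 75^0.633 ≈ 90.12 kt.
Difference ≈ 121.98 − 90.12 = 31.86 → 32 kt.

32 kt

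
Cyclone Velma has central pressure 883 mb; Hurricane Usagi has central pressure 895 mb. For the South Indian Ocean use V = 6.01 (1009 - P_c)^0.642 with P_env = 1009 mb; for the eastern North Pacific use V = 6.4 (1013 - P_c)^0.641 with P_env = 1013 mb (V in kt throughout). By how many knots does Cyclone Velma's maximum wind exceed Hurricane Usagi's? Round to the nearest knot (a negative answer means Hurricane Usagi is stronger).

Cyclone Velma: ΔP = 126; V ≈ 6.01 × 126^0.642 ≈ 134.06 kt.
Hurricane Usagi: ΔP = 118; V ≈ 6.4 × 118^0.641 ≈ 136.22 kt.
Difference ≈ 134.06 − 136.22 = -2.16 → -2 kt.

-2 kt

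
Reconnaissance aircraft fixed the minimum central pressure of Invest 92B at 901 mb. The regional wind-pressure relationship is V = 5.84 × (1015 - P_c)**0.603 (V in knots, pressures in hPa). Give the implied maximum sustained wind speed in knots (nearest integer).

102 kt

ΔP = 1015 − 901 = 114 mb.
114^0.603 ≈ 17.391.
V ≈ 5.84 × 17.391 ≈ 101.6 kt.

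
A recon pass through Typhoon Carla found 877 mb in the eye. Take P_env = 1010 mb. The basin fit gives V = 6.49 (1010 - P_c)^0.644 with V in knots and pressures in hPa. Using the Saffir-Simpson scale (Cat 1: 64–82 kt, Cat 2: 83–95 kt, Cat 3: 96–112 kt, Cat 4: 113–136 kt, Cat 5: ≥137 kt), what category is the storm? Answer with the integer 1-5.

5

ΔP = 1010 − 877 = 133 mb.
V ≈ 6.49 × 133^0.644 = 6.49 × 23.32 ≈ 151 kt.
151 kt falls in the Category 5 band.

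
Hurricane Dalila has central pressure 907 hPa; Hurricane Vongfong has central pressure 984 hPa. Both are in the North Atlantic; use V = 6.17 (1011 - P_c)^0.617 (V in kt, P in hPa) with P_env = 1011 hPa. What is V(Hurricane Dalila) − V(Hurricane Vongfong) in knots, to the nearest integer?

61 kt

Hurricane Dalila: ΔP = 104; V ≈ 6.17 × 104^0.617 ≈ 108.34 kt.
Hurricane Vongfong: ΔP = 27; V ≈ 6.17 × 27^0.617 ≈ 47.15 kt.
Difference ≈ 108.34 − 47.15 = 61.19 → 61 kt.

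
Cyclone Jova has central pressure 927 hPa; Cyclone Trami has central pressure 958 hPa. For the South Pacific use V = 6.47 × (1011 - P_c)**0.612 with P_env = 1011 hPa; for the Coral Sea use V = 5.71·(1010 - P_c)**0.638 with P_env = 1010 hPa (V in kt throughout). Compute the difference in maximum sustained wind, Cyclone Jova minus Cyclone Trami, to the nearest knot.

26 kt

Cyclone Jova: ΔP = 84; V ≈ 6.47 × 84^0.612 ≈ 97.40 kt.
Cyclone Trami: ΔP = 52; V ≈ 5.71 × 52^0.638 ≈ 71.03 kt.
Difference ≈ 97.40 − 71.03 = 26.37 → 26 kt.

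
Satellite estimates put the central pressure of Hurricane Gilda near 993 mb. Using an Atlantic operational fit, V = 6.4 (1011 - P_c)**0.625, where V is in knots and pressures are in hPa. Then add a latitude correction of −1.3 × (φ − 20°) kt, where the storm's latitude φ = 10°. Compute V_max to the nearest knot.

ΔP = 1011 − 993 = 18 mb.
18^0.625 ≈ 6.089.
V ≈ 6.4 × 6.089 ≈ 39.0 kt.
Latitude correction: −1.3 × (10 − 20) = 13 kt.
Corrected V ≈ 52 kt → 52 kt.

52 kt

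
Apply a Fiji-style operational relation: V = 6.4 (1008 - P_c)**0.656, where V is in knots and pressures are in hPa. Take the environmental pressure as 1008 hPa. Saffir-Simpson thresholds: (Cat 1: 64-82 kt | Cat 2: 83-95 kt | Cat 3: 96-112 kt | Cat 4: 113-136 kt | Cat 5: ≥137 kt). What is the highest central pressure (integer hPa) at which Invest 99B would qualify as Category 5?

901 hPa

Category 5 begins at V = 137 kt.
Required ΔP = (137/6.4)^(1/0.656) = 21.406^1.524 ≈ 106.72 hPa.
P_c ≤ 1008 − 106.72 = 901.28, so the highest integer P_c is 901 hPa.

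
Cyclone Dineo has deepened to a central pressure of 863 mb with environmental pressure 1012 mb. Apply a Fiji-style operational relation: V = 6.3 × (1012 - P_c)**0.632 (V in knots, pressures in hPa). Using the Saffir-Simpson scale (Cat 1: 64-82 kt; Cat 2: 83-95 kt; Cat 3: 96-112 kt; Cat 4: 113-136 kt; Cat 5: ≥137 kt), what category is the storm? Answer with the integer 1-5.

ΔP = 1012 − 863 = 149 mb.
V ≈ 6.3 × 149^0.632 = 6.3 × 23.63 ≈ 149 kt.
149 kt falls in the Category 5 band.

5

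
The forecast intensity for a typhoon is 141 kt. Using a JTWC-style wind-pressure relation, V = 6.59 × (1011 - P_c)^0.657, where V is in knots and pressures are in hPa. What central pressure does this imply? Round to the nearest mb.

ΔP = (V / 6.59)^(1/0.657) = (141/6.59)^1.522.
141/6.59 = 21.396; 21.396^1.522 ≈ 105.89 mb.
P_c = 1011 − 105.89 = 905.11 ≈ 905 mb.

905 mb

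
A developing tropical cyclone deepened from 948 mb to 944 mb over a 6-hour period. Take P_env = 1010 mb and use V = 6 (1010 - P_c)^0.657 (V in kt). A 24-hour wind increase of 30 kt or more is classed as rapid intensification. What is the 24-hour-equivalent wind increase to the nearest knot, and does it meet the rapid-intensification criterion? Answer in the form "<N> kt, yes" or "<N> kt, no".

V₁: ΔP = 62, V ≈ 6 × 62^0.657 ≈ 90.31 kt.
V₂: ΔP = 66, V ≈ 6 × 66^0.657 ≈ 94.10 kt.
ΔV over 6 h = 3.79 kt → 24 h equivalent = 3.79 × 24/6 ≈ 15.16 kt.
15 kt < 30 kt ⇒ not rapid intensification.

15 kt, no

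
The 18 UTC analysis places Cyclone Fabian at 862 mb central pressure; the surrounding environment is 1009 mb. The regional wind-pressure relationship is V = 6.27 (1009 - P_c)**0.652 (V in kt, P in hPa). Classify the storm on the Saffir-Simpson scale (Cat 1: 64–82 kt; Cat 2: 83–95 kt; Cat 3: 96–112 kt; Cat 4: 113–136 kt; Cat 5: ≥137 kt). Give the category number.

ΔP = 1009 − 862 = 147 mb.
V ≈ 6.27 × 147^0.652 = 6.27 × 25.89 ≈ 162 kt.
162 kt falls in the Category 5 band.

5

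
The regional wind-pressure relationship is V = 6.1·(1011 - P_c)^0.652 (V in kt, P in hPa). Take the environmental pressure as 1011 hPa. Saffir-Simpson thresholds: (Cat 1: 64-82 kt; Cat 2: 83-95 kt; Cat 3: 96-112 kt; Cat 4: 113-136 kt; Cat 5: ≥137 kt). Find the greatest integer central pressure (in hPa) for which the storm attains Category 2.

Category 2 begins at V = 83 kt.
Required ΔP = (83/6.1)^(1/0.652) = 13.607^1.534 ≈ 54.81 hPa.
P_c ≤ 1011 − 54.81 = 956.19, so the highest integer P_c is 956 hPa.

956 hPa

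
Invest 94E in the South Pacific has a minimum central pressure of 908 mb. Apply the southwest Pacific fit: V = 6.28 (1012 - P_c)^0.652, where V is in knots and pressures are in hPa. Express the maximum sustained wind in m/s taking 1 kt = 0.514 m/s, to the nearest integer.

ΔP = 1012 − 908 = 104 mb.
V ≈ 6.28 × 104^0.652 = 6.28 × 20.659 ≈ 129.737 kt.
129.737 × 0.514 ≈ 66.69 m/s → 67 m/s.

67 m/s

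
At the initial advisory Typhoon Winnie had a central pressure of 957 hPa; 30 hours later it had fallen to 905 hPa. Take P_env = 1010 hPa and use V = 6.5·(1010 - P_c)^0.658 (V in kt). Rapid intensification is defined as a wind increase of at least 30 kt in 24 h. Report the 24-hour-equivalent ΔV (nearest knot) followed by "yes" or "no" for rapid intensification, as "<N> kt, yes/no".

V₁: ΔP = 53, V ≈ 6.5 × 53^0.658 ≈ 88.61 kt.
V₂: ΔP = 105, V ≈ 6.5 × 105^0.658 ≈ 138.95 kt.
ΔV over 30 h = 50.34 kt → 24 h equivalent = 50.34 × 24/30 ≈ 40.27 kt.
40 kt ≥ 30 kt ⇒ rapid intensification.

40 kt, yes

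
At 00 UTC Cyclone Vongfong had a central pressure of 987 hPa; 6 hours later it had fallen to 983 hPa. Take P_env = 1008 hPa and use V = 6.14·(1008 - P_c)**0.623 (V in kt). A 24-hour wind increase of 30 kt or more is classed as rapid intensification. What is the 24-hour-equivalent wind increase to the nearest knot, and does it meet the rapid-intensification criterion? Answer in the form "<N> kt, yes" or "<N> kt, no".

V₁: ΔP = 21, V ≈ 6.14 × 21^0.623 ≈ 40.92 kt.
V₂: ΔP = 25, V ≈ 6.14 × 25^0.623 ≈ 45.61 kt.
ΔV over 6 h = 4.69 kt → 24 h equivalent = 4.69 × 24/6 ≈ 18.76 kt.
19 kt < 30 kt ⇒ not rapid intensification.

19 kt, no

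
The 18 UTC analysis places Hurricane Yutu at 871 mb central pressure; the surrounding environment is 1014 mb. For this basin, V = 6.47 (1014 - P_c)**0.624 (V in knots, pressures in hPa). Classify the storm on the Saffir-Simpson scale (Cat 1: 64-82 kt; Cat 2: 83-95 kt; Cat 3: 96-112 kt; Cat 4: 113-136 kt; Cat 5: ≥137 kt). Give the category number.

5

ΔP = 1014 − 871 = 143 mb.
V ≈ 6.47 × 143^0.624 = 6.47 × 22.13 ≈ 143 kt.
143 kt falls in the Category 5 band.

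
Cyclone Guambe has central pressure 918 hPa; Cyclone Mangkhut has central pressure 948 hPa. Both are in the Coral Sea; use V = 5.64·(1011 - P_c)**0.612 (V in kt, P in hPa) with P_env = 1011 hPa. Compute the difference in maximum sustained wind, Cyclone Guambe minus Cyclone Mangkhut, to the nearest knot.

19 kt

Cyclone Guambe: ΔP = 93; V ≈ 5.64 × 93^0.612 ≈ 90.36 kt.
Cyclone Mangkhut: ΔP = 63; V ≈ 5.64 × 63^0.612 ≈ 71.20 kt.
Difference ≈ 90.36 − 71.20 = 19.16 → 19 kt.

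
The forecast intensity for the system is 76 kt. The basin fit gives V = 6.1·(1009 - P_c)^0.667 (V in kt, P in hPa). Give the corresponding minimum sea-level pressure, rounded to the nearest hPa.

ΔP = (V / 6.1)^(1/0.667) = (76/6.1)^1.499.
76/6.1 = 12.459; 12.459^1.499 ≈ 43.89 hPa.
P_c = 1009 − 43.89 = 965.11 ≈ 965 hPa.

965 hPa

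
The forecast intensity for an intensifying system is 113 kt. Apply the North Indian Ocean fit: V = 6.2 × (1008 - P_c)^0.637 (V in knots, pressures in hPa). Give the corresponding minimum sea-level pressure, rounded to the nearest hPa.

ΔP = (V / 6.2)^(1/0.637) = (113/6.2)^1.570.
113/6.2 = 18.226; 18.226^1.570 ≈ 95.30 hPa.
P_c = 1008 − 95.30 = 912.70 ≈ 913 hPa.

913 hPa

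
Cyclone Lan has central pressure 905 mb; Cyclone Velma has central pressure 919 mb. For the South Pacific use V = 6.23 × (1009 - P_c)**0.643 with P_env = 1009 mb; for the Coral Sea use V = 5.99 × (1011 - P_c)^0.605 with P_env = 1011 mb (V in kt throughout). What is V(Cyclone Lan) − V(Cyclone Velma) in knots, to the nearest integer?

31 kt

Cyclone Lan: ΔP = 104; V ≈ 6.23 × 104^0.643 ≈ 123.44 kt.
Cyclone Velma: ΔP = 92; V ≈ 5.99 × 92^0.605 ≈ 92.37 kt.
Difference ≈ 123.44 − 92.37 = 31.07 → 31 kt.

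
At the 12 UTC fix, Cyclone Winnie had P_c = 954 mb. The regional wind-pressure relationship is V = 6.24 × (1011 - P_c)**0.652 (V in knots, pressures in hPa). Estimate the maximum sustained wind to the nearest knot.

87 kt

ΔP = 1011 − 954 = 57 mb.
57^0.652 ≈ 13.958.
V ≈ 6.24 × 13.958 ≈ 87.1 kt.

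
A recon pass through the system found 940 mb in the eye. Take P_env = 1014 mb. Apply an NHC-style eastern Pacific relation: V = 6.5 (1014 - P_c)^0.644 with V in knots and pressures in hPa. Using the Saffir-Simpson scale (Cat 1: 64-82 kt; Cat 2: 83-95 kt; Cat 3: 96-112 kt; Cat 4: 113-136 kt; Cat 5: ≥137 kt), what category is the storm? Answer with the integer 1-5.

ΔP = 1014 − 940 = 74 mb.
V ≈ 6.5 × 74^0.644 = 6.5 × 15.99 ≈ 104 kt.
104 kt falls in the Category 3 band.

3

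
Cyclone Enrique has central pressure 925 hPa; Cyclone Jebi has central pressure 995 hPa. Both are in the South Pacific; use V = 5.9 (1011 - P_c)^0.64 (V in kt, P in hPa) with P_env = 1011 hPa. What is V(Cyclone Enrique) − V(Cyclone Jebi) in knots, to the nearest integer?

Cyclone Enrique: ΔP = 86; V ≈ 5.9 × 86^0.64 ≈ 102.08 kt.
Cyclone Jebi: ΔP = 16; V ≈ 5.9 × 16^0.64 ≈ 34.79 kt.
Difference ≈ 102.08 − 34.79 = 67.29 → 67 kt.

67 kt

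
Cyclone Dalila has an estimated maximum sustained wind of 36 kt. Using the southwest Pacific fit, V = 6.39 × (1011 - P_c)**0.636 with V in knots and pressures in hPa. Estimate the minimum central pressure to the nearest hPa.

996 hPa

ΔP = (V / 6.39)^(1/0.636) = (36/6.39)^1.572.
36/6.39 = 5.634; 5.634^1.572 ≈ 15.15 hPa.
P_c = 1011 − 15.15 = 995.85 ≈ 996 hPa.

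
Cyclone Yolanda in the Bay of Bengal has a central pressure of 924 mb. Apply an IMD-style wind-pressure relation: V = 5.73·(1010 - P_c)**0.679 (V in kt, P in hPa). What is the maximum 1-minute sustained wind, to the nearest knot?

118 kt

ΔP = 1010 − 924 = 86 mb.
86^0.679 ≈ 20.584.
V ≈ 5.73 × 20.584 ≈ 117.9 kt.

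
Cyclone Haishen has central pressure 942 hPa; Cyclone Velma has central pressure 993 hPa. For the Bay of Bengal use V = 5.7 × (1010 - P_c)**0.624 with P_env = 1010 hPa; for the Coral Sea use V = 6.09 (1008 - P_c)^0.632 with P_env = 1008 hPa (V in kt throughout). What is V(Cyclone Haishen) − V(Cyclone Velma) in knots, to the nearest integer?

46 kt

Cyclone Haishen: ΔP = 68; V ≈ 5.7 × 68^0.624 ≈ 79.32 kt.
Cyclone Velma: ΔP = 15; V ≈ 6.09 × 15^0.632 ≈ 33.72 kt.
Difference ≈ 79.32 − 33.72 = 45.60 → 46 kt.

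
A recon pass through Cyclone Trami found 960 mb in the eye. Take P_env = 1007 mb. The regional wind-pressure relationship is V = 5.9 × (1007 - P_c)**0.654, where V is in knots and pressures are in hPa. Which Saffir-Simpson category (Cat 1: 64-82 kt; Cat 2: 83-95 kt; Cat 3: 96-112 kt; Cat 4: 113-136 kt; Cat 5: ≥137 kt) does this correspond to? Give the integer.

ΔP = 1007 − 960 = 47 mb.
V ≈ 5.9 × 47^0.654 = 5.9 × 12.40 ≈ 73 kt.
73 kt falls in the Category 1 band.

1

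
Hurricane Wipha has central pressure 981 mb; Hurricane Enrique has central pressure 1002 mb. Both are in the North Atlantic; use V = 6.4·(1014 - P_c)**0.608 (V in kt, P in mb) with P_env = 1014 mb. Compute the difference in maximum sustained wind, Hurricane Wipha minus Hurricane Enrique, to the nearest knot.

25 kt

Hurricane Wipha: ΔP = 33; V ≈ 6.4 × 33^0.608 ≈ 53.63 kt.
Hurricane Enrique: ΔP = 12; V ≈ 6.4 × 12^0.608 ≈ 28.99 kt.
Difference ≈ 53.63 − 28.99 = 24.64 → 25 kt.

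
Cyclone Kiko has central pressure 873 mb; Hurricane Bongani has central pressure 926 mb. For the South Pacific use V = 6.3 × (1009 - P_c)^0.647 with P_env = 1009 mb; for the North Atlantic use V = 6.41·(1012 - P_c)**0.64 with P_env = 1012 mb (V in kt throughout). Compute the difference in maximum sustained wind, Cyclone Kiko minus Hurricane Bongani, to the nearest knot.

40 kt

Cyclone Kiko: ΔP = 136; V ≈ 6.3 × 136^0.647 ≈ 151.27 kt.
Hurricane Bongani: ΔP = 86; V ≈ 6.41 × 86^0.64 ≈ 110.90 kt.
Difference ≈ 151.27 − 110.90 = 40.37 → 40 kt.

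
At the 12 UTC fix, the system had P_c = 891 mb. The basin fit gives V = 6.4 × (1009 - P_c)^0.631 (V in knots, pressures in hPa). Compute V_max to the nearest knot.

ΔP = 1009 − 891 = 118 mb.
118^0.631 ≈ 20.294.
V ≈ 6.4 × 20.294 ≈ 129.9 kt.

130 kt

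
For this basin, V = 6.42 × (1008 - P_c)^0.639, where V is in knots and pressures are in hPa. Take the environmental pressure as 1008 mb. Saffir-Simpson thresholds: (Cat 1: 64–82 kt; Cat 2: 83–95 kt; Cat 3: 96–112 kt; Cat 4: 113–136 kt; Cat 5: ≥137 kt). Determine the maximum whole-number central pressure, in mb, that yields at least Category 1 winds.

971 mb

Category 1 begins at V = 64 kt.
Required ΔP = (64/6.42)^(1/0.639) = 9.969^1.565 ≈ 36.54 mb.
P_c ≤ 1008 − 36.54 = 971.46, so the highest integer P_c is 971 mb.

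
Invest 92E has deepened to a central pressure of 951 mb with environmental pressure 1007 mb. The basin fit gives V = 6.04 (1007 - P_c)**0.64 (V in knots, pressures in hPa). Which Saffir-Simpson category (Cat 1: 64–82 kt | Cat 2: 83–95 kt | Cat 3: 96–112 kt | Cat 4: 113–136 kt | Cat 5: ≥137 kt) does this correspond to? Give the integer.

1

ΔP = 1007 − 951 = 56 mb.
V ≈ 6.04 × 56^0.64 = 6.04 × 13.15 ≈ 79 kt.
79 kt falls in the Category 1 band.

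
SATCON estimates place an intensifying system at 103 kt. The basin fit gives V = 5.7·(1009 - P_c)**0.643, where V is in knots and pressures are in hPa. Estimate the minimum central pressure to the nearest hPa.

ΔP = (V / 5.7)^(1/0.643) = (103/5.7)^1.555.
103/5.7 = 18.070; 18.070^1.555 ≈ 90.12 hPa.
P_c = 1009 − 90.12 = 918.88 ≈ 919 hPa.

919 hPa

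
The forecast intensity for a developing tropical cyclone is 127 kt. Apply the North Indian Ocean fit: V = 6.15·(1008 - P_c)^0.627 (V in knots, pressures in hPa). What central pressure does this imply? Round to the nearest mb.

ΔP = (V / 6.15)^(1/0.627) = (127/6.15)^1.595.
127/6.15 = 20.650; 20.650^1.595 ≈ 125.08 mb.
P_c = 1008 − 125.08 = 882.92 ≈ 883 mb.

883 mb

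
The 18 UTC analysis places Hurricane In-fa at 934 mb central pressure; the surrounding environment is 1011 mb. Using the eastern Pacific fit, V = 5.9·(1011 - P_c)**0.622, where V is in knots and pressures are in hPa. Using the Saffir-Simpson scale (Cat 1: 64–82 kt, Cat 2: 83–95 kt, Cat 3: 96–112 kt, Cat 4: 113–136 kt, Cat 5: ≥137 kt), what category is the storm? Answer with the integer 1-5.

ΔP = 1011 − 934 = 77 mb.
V ≈ 5.9 × 77^0.622 = 5.9 × 14.91 ≈ 88 kt.
88 kt falls in the Category 2 band.

2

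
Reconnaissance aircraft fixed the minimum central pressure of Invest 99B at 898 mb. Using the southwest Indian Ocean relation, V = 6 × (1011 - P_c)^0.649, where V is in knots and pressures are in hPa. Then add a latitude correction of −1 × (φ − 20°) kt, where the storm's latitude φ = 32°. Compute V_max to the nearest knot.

117 kt

ΔP = 1011 − 898 = 113 mb.
113^0.649 ≈ 21.500.
V ≈ 6 × 21.500 ≈ 129.0 kt.
Latitude correction: −1 × (32 − 20) = -12 kt.
Corrected V ≈ 117 kt → 117 kt.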